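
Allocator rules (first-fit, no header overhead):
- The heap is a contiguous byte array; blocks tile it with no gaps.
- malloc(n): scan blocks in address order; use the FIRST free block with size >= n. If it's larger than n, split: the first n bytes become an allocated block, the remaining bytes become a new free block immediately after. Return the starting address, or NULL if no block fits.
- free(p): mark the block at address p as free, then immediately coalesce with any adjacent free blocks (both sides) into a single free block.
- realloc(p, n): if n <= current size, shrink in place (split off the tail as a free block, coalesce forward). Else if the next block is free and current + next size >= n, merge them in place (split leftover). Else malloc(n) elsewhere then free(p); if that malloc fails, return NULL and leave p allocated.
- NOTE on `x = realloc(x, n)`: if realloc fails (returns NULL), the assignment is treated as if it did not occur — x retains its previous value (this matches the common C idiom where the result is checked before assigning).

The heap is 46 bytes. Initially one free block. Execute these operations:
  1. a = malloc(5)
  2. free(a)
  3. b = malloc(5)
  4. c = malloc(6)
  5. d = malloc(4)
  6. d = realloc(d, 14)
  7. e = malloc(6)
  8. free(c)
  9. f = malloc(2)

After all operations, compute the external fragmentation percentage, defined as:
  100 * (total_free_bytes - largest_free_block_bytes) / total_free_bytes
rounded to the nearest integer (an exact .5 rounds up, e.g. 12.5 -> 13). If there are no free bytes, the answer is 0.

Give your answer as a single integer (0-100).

Answer: 21

Derivation:
Op 1: a = malloc(5) -> a = 0; heap: [0-4 ALLOC][5-45 FREE]
Op 2: free(a) -> (freed a); heap: [0-45 FREE]
Op 3: b = malloc(5) -> b = 0; heap: [0-4 ALLOC][5-45 FREE]
Op 4: c = malloc(6) -> c = 5; heap: [0-4 ALLOC][5-10 ALLOC][11-45 FREE]
Op 5: d = malloc(4) -> d = 11; heap: [0-4 ALLOC][5-10 ALLOC][11-14 ALLOC][15-45 FREE]
Op 6: d = realloc(d, 14) -> d = 11; heap: [0-4 ALLOC][5-10 ALLOC][11-24 ALLOC][25-45 FREE]
Op 7: e = malloc(6) -> e = 25; heap: [0-4 ALLOC][5-10 ALLOC][11-24 ALLOC][25-30 ALLOC][31-45 FREE]
Op 8: free(c) -> (freed c); heap: [0-4 ALLOC][5-10 FREE][11-24 ALLOC][25-30 ALLOC][31-45 FREE]
Op 9: f = malloc(2) -> f = 5; heap: [0-4 ALLOC][5-6 ALLOC][7-10 FREE][11-24 ALLOC][25-30 ALLOC][31-45 FREE]
Free blocks: [4 15] total_free=19 largest=15 -> 100*(19-15)/19 = 400/19 ≈ 21.053 -> rounds to 21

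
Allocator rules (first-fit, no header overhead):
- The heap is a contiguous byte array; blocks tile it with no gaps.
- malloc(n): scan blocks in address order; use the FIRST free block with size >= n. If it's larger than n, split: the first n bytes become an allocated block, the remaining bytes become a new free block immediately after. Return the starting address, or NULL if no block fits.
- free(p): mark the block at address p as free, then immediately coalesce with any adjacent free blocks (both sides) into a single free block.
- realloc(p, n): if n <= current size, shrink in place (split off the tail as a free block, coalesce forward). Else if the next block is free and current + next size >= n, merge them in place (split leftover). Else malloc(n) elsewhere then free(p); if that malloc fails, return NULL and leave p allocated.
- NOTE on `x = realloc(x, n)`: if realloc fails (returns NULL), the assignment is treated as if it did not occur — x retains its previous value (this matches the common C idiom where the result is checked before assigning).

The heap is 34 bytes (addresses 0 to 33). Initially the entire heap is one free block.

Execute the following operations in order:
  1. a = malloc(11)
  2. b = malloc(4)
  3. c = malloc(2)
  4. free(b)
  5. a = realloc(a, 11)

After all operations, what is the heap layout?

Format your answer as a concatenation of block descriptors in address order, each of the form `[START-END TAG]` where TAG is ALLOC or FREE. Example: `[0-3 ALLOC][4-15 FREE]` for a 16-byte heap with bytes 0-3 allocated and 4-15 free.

Op 1: a = malloc(11) -> a = 0; heap: [0-10 ALLOC][11-33 FREE]
Op 2: b = malloc(4) -> b = 11; heap: [0-10 ALLOC][11-14 ALLOC][15-33 FREE]
Op 3: c = malloc(2) -> c = 15; heap: [0-10 ALLOC][11-14 ALLOC][15-16 ALLOC][17-33 FREE]
Op 4: free(b) -> (freed b); heap: [0-10 ALLOC][11-14 FREE][15-16 ALLOC][17-33 FREE]
Op 5: a = realloc(a, 11) -> a = 0; heap: [0-10 ALLOC][11-14 FREE][15-16 ALLOC][17-33 FREE]

Answer: [0-10 ALLOC][11-14 FREE][15-16 ALLOC][17-33 FREE]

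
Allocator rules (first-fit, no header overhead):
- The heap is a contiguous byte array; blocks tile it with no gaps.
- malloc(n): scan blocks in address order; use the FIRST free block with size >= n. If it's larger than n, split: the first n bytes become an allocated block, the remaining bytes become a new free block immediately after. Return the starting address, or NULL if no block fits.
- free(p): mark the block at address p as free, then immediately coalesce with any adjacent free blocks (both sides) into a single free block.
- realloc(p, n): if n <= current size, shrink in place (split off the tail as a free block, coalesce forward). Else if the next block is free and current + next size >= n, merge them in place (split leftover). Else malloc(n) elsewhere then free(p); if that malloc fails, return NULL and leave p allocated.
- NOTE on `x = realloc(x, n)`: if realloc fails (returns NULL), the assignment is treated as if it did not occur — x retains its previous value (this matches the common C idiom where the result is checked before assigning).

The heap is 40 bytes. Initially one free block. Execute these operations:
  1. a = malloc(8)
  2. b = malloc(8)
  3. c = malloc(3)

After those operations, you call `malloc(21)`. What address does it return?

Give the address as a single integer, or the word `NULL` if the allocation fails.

Answer: 19

Derivation:
Op 1: a = malloc(8) -> a = 0; heap: [0-7 ALLOC][8-39 FREE]
Op 2: b = malloc(8) -> b = 8; heap: [0-7 ALLOC][8-15 ALLOC][16-39 FREE]
Op 3: c = malloc(3) -> c = 16; heap: [0-7 ALLOC][8-15 ALLOC][16-18 ALLOC][19-39 FREE]
malloc(21): first-fit scan over [0-7 ALLOC][8-15 ALLOC][16-18 ALLOC][19-39 FREE] -> 19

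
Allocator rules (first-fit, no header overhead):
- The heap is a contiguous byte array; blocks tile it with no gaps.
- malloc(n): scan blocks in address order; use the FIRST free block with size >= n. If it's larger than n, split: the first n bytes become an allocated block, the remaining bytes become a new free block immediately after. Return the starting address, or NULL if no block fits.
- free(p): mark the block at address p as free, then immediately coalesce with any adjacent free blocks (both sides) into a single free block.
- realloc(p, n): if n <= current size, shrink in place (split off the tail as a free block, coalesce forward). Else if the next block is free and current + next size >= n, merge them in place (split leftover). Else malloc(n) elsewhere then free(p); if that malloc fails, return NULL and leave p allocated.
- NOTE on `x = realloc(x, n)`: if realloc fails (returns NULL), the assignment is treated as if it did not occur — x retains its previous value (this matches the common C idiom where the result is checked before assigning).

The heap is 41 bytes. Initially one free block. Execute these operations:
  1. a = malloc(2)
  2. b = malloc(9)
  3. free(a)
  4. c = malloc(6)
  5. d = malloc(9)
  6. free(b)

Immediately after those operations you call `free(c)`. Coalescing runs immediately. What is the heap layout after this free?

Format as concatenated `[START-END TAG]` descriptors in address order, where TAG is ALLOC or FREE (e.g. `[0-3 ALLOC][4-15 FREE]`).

Answer: [0-16 FREE][17-25 ALLOC][26-40 FREE]

Derivation:
Op 1: a = malloc(2) -> a = 0; heap: [0-1 ALLOC][2-40 FREE]
Op 2: b = malloc(9) -> b = 2; heap: [0-1 ALLOC][2-10 ALLOC][11-40 FREE]
Op 3: free(a) -> (freed a); heap: [0-1 FREE][2-10 ALLOC][11-40 FREE]
Op 4: c = malloc(6) -> c = 11; heap: [0-1 FREE][2-10 ALLOC][11-16 ALLOC][17-40 FREE]
Op 5: d = malloc(9) -> d = 17; heap: [0-1 FREE][2-10 ALLOC][11-16 ALLOC][17-25 ALLOC][26-40 FREE]
Op 6: free(b) -> (freed b); heap: [0-10 FREE][11-16 ALLOC][17-25 ALLOC][26-40 FREE]
free(c): c = 11 -> block [11-16 ALLOC]; mark free, coalesce with adjacent free neighbors -> [0-16 FREE][17-25 ALLOC][26-40 FREE]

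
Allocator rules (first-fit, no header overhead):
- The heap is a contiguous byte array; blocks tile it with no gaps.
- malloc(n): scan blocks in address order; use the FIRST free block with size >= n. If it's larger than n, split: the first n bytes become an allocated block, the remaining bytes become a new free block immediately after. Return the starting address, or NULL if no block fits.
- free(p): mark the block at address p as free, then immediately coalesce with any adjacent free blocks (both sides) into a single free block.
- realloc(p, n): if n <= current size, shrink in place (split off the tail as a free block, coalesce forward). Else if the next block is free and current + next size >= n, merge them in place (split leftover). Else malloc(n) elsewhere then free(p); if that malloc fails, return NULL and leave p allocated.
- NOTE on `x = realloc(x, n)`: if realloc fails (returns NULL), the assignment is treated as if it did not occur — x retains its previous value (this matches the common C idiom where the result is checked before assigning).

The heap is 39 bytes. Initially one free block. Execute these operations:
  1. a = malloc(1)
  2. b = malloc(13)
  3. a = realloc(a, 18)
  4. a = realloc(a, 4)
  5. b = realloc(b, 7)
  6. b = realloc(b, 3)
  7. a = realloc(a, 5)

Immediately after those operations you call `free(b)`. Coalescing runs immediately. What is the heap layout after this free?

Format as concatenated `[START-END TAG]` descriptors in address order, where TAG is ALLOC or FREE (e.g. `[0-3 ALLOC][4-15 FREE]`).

Op 1: a = malloc(1) -> a = 0; heap: [0-0 ALLOC][1-38 FREE]
Op 2: b = malloc(13) -> b = 1; heap: [0-0 ALLOC][1-13 ALLOC][14-38 FREE]
Op 3: a = realloc(a, 18) -> a = 14; heap: [0-0 FREE][1-13 ALLOC][14-31 ALLOC][32-38 FREE]
Op 4: a = realloc(a, 4) -> a = 14; heap: [0-0 FREE][1-13 ALLOC][14-17 ALLOC][18-38 FREE]
Op 5: b = realloc(b, 7) -> b = 1; heap: [0-0 FREE][1-7 ALLOC][8-13 FREE][14-17 ALLOC][18-38 FREE]
Op 6: b = realloc(b, 3) -> b = 1; heap: [0-0 FREE][1-3 ALLOC][4-13 FREE][14-17 ALLOC][18-38 FREE]
Op 7: a = realloc(a, 5) -> a = 14; heap: [0-0 FREE][1-3 ALLOC][4-13 FREE][14-18 ALLOC][19-38 FREE]
free(b): b = 1 -> block [1-3 ALLOC]; mark free, coalesce with adjacent free neighbors -> [0-13 FREE][14-18 ALLOC][19-38 FREE]

Answer: [0-13 FREE][14-18 ALLOC][19-38 FREE]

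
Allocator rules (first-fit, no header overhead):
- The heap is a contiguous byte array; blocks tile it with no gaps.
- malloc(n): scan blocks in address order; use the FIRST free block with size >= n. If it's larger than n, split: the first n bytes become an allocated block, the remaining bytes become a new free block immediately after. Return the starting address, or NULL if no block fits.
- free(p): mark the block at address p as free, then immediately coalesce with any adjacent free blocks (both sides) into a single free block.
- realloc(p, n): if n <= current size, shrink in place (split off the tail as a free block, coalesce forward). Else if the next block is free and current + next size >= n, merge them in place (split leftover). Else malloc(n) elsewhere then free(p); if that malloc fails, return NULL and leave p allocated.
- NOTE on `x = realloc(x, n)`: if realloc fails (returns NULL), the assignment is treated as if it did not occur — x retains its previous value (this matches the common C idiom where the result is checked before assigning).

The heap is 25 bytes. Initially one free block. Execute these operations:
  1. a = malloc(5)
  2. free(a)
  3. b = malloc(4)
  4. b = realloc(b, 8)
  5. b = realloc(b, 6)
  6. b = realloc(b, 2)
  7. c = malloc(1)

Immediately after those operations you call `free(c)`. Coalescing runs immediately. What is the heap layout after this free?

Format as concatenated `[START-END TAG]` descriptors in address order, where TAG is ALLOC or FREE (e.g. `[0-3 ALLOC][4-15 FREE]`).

Op 1: a = malloc(5) -> a = 0; heap: [0-4 ALLOC][5-24 FREE]
Op 2: free(a) -> (freed a); heap: [0-24 FREE]
Op 3: b = malloc(4) -> b = 0; heap: [0-3 ALLOC][4-24 FREE]
Op 4: b = realloc(b, 8) -> b = 0; heap: [0-7 ALLOC][8-24 FREE]
Op 5: b = realloc(b, 6) -> b = 0; heap: [0-5 ALLOC][6-24 FREE]
Op 6: b = realloc(b, 2) -> b = 0; heap: [0-1 ALLOC][2-24 FREE]
Op 7: c = malloc(1) -> c = 2; heap: [0-1 ALLOC][2-2 ALLOC][3-24 FREE]
free(c): c = 2 -> block [2-2 ALLOC]; mark free, coalesce with adjacent free neighbors -> [0-1 ALLOC][2-24 FREE]

Answer: [0-1 ALLOC][2-24 FREE]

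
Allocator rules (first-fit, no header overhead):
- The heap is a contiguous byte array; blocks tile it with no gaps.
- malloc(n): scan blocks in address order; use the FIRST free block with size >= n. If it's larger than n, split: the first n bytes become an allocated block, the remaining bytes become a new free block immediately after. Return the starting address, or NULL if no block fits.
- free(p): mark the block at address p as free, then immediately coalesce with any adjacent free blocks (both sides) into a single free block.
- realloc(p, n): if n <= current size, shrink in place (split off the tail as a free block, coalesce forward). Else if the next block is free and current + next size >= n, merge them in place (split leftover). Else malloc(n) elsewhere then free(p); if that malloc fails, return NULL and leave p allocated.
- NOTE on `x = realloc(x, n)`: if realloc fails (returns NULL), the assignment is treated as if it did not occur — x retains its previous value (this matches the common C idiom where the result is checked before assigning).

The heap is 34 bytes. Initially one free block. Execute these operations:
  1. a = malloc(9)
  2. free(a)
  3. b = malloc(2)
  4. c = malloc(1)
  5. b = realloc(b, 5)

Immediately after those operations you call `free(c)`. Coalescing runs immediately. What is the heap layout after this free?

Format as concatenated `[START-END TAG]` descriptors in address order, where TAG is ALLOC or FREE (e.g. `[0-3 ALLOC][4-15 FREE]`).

Op 1: a = malloc(9) -> a = 0; heap: [0-8 ALLOC][9-33 FREE]
Op 2: free(a) -> (freed a); heap: [0-33 FREE]
Op 3: b = malloc(2) -> b = 0; heap: [0-1 ALLOC][2-33 FREE]
Op 4: c = malloc(1) -> c = 2; heap: [0-1 ALLOC][2-2 ALLOC][3-33 FREE]
Op 5: b = realloc(b, 5) -> b = 3; heap: [0-1 FREE][2-2 ALLOC][3-7 ALLOC][8-33 FREE]
free(c): c = 2 -> block [2-2 ALLOC]; mark free, coalesce with adjacent free neighbors -> [0-2 FREE][3-7 ALLOC][8-33 FREE]

Answer: [0-2 FREE][3-7 ALLOC][8-33 FREE]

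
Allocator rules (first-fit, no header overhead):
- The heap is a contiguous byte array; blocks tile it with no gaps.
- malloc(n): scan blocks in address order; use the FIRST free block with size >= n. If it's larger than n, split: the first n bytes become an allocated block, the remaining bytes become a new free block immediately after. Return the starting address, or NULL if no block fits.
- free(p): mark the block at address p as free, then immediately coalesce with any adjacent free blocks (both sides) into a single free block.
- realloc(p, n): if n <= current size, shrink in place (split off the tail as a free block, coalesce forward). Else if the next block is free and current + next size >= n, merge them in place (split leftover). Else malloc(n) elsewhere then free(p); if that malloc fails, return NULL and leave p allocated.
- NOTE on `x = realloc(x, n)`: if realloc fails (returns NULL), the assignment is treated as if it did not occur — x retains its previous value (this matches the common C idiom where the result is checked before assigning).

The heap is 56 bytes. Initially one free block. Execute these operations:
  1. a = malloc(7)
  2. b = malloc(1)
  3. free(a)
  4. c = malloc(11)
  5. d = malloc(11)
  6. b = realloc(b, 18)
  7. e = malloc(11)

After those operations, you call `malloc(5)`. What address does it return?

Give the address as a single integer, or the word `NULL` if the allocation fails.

Answer: 0

Derivation:
Op 1: a = malloc(7) -> a = 0; heap: [0-6 ALLOC][7-55 FREE]
Op 2: b = malloc(1) -> b = 7; heap: [0-6 ALLOC][7-7 ALLOC][8-55 FREE]
Op 3: free(a) -> (freed a); heap: [0-6 FREE][7-7 ALLOC][8-55 FREE]
Op 4: c = malloc(11) -> c = 8; heap: [0-6 FREE][7-7 ALLOC][8-18 ALLOC][19-55 FREE]
Op 5: d = malloc(11) -> d = 19; heap: [0-6 FREE][7-7 ALLOC][8-18 ALLOC][19-29 ALLOC][30-55 FREE]
Op 6: b = realloc(b, 18) -> b = 30; heap: [0-7 FREE][8-18 ALLOC][19-29 ALLOC][30-47 ALLOC][48-55 FREE]
Op 7: e = malloc(11) -> e = NULL; heap: [0-7 FREE][8-18 ALLOC][19-29 ALLOC][30-47 ALLOC][48-55 FREE]
malloc(5): first-fit scan over [0-7 FREE][8-18 ALLOC][19-29 ALLOC][30-47 ALLOC][48-55 FREE] -> 0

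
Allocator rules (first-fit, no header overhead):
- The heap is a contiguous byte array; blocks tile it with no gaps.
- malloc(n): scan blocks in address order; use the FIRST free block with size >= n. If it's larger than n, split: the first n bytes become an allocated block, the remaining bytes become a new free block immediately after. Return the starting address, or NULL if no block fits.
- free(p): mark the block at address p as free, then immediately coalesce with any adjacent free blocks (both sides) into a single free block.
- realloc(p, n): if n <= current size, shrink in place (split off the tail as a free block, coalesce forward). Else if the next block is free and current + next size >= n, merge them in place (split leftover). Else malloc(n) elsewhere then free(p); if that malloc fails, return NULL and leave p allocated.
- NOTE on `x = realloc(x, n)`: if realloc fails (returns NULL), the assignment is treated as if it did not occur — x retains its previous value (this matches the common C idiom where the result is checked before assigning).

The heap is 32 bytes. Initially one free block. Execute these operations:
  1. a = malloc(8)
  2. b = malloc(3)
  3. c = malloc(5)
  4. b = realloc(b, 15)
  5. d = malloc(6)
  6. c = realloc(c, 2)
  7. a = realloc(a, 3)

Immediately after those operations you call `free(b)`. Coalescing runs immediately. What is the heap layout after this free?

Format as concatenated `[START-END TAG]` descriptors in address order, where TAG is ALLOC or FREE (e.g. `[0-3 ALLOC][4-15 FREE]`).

Answer: [0-2 ALLOC][3-10 FREE][11-12 ALLOC][13-31 FREE]

Derivation:
Op 1: a = malloc(8) -> a = 0; heap: [0-7 ALLOC][8-31 FREE]
Op 2: b = malloc(3) -> b = 8; heap: [0-7 ALLOC][8-10 ALLOC][11-31 FREE]
Op 3: c = malloc(5) -> c = 11; heap: [0-7 ALLOC][8-10 ALLOC][11-15 ALLOC][16-31 FREE]
Op 4: b = realloc(b, 15) -> b = 16; heap: [0-7 ALLOC][8-10 FREE][11-15 ALLOC][16-30 ALLOC][31-31 FREE]
Op 5: d = malloc(6) -> d = NULL; heap: [0-7 ALLOC][8-10 FREE][11-15 ALLOC][16-30 ALLOC][31-31 FREE]
Op 6: c = realloc(c, 2) -> c = 11; heap: [0-7 ALLOC][8-10 FREE][11-12 ALLOC][13-15 FREE][16-30 ALLOC][31-31 FREE]
Op 7: a = realloc(a, 3) -> a = 0; heap: [0-2 ALLOC][3-10 FREE][11-12 ALLOC][13-15 FREE][16-30 ALLOC][31-31 FREE]
free(b): b = 16 -> block [16-30 ALLOC]; mark free, coalesce with adjacent free neighbors -> [0-2 ALLOC][3-10 FREE][11-12 ALLOC][13-31 FREE]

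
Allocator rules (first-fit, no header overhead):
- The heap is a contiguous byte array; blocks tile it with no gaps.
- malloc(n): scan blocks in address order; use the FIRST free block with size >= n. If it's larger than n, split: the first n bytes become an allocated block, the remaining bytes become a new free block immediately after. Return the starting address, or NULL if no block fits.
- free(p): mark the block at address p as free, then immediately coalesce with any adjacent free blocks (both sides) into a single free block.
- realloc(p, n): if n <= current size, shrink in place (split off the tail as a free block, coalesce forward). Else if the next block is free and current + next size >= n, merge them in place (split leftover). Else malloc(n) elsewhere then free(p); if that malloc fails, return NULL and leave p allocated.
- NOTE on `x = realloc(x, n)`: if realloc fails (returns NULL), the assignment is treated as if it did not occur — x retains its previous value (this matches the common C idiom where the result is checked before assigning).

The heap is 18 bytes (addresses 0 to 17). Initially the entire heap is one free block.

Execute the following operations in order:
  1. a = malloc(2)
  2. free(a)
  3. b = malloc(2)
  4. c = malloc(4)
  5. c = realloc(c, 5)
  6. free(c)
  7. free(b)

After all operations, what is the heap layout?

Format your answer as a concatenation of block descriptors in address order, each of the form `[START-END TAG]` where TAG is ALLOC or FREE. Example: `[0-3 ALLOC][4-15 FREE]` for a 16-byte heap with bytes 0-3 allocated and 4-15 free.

Op 1: a = malloc(2) -> a = 0; heap: [0-1 ALLOC][2-17 FREE]
Op 2: free(a) -> (freed a); heap: [0-17 FREE]
Op 3: b = malloc(2) -> b = 0; heap: [0-1 ALLOC][2-17 FREE]
Op 4: c = malloc(4) -> c = 2; heap: [0-1 ALLOC][2-5 ALLOC][6-17 FREE]
Op 5: c = realloc(c, 5) -> c = 2; heap: [0-1 ALLOC][2-6 ALLOC][7-17 FREE]
Op 6: free(c) -> (freed c); heap: [0-1 ALLOC][2-17 FREE]
Op 7: free(b) -> (freed b); heap: [0-17 FREE]

Answer: [0-17 FREE]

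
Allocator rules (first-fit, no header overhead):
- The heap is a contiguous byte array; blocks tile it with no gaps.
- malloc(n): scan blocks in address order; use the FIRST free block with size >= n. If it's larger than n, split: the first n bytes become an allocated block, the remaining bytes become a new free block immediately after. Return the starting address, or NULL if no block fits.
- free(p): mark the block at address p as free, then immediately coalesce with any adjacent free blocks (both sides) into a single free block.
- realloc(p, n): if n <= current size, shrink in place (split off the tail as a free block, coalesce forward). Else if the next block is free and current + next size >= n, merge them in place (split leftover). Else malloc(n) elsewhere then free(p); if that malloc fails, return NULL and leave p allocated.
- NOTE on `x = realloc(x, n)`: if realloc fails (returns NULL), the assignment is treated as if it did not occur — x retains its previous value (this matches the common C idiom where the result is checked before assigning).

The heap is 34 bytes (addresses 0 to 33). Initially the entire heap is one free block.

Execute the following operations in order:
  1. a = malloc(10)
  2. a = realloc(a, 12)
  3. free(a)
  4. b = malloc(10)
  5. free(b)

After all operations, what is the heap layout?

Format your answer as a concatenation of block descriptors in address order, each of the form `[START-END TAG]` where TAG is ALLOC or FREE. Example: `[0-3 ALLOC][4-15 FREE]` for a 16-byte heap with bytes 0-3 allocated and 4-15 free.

Op 1: a = malloc(10) -> a = 0; heap: [0-9 ALLOC][10-33 FREE]
Op 2: a = realloc(a, 12) -> a = 0; heap: [0-11 ALLOC][12-33 FREE]
Op 3: free(a) -> (freed a); heap: [0-33 FREE]
Op 4: b = malloc(10) -> b = 0; heap: [0-9 ALLOC][10-33 FREE]
Op 5: free(b) -> (freed b); heap: [0-33 FREE]

Answer: [0-33 FREE]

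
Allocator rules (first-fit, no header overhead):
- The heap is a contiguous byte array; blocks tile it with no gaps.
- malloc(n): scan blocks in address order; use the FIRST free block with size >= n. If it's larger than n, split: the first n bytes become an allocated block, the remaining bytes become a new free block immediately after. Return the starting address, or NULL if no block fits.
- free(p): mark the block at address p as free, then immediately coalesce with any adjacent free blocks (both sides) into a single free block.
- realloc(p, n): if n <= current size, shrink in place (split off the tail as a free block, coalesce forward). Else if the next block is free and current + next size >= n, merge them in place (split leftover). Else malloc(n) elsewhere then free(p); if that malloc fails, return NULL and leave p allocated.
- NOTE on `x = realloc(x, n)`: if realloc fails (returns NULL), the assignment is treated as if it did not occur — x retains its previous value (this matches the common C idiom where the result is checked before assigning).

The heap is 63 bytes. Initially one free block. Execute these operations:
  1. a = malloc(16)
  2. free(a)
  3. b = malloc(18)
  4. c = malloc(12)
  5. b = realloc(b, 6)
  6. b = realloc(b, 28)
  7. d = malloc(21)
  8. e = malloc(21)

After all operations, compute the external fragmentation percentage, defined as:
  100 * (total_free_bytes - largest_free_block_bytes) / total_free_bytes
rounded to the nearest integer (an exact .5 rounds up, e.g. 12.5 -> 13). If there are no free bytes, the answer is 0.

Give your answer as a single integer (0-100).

Answer: 22

Derivation:
Op 1: a = malloc(16) -> a = 0; heap: [0-15 ALLOC][16-62 FREE]
Op 2: free(a) -> (freed a); heap: [0-62 FREE]
Op 3: b = malloc(18) -> b = 0; heap: [0-17 ALLOC][18-62 FREE]
Op 4: c = malloc(12) -> c = 18; heap: [0-17 ALLOC][18-29 ALLOC][30-62 FREE]
Op 5: b = realloc(b, 6) -> b = 0; heap: [0-5 ALLOC][6-17 FREE][18-29 ALLOC][30-62 FREE]
Op 6: b = realloc(b, 28) -> b = 30; heap: [0-17 FREE][18-29 ALLOC][30-57 ALLOC][58-62 FREE]
Op 7: d = malloc(21) -> d = NULL; heap: [0-17 FREE][18-29 ALLOC][30-57 ALLOC][58-62 FREE]
Op 8: e = malloc(21) -> e = NULL; heap: [0-17 FREE][18-29 ALLOC][30-57 ALLOC][58-62 FREE]
Free blocks: [18 5] total_free=23 largest=18 -> 100*(23-18)/23 = 500/23 ≈ 21.739 -> rounds to 22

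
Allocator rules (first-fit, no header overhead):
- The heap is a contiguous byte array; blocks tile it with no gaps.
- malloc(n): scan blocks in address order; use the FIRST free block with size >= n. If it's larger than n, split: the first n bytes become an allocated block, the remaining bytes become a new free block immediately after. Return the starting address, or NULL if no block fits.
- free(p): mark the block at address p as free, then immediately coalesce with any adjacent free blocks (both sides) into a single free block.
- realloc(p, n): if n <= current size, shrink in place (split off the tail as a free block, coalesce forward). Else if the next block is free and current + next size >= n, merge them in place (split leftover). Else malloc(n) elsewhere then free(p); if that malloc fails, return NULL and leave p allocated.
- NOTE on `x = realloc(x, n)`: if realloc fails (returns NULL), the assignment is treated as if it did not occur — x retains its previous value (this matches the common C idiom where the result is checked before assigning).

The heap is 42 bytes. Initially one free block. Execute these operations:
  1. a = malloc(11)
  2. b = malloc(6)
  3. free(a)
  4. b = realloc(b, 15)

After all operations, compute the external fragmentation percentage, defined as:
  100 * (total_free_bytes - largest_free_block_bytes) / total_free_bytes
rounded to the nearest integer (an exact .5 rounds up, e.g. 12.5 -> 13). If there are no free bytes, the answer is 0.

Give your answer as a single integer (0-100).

Op 1: a = malloc(11) -> a = 0; heap: [0-10 ALLOC][11-41 FREE]
Op 2: b = malloc(6) -> b = 11; heap: [0-10 ALLOC][11-16 ALLOC][17-41 FREE]
Op 3: free(a) -> (freed a); heap: [0-10 FREE][11-16 ALLOC][17-41 FREE]
Op 4: b = realloc(b, 15) -> b = 11; heap: [0-10 FREE][11-25 ALLOC][26-41 FREE]
Free blocks: [11 16] total_free=27 largest=16 -> 100*(27-16)/27 = 1100/27 ≈ 40.741 -> rounds to 41

Answer: 41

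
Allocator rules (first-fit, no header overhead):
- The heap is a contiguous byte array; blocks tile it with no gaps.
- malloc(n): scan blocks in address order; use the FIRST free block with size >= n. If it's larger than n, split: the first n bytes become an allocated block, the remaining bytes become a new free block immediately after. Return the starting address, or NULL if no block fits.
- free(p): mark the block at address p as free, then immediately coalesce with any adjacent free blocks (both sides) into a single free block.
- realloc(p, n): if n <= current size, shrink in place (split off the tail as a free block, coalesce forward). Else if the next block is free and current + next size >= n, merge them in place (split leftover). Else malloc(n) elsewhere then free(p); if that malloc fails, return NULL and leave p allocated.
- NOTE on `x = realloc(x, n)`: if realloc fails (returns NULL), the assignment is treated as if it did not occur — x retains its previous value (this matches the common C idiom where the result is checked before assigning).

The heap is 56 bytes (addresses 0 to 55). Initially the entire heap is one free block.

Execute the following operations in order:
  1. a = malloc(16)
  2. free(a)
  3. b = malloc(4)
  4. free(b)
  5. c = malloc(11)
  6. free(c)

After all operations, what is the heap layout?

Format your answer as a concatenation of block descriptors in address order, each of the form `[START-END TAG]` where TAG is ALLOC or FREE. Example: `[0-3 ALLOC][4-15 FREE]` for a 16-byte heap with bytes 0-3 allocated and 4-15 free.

Answer: [0-55 FREE]

Derivation:
Op 1: a = malloc(16) -> a = 0; heap: [0-15 ALLOC][16-55 FREE]
Op 2: free(a) -> (freed a); heap: [0-55 FREE]
Op 3: b = malloc(4) -> b = 0; heap: [0-3 ALLOC][4-55 FREE]
Op 4: free(b) -> (freed b); heap: [0-55 FREE]
Op 5: c = malloc(11) -> c = 0; heap: [0-10 ALLOC][11-55 FREE]
Op 6: free(c) -> (freed c); heap: [0-55 FREE]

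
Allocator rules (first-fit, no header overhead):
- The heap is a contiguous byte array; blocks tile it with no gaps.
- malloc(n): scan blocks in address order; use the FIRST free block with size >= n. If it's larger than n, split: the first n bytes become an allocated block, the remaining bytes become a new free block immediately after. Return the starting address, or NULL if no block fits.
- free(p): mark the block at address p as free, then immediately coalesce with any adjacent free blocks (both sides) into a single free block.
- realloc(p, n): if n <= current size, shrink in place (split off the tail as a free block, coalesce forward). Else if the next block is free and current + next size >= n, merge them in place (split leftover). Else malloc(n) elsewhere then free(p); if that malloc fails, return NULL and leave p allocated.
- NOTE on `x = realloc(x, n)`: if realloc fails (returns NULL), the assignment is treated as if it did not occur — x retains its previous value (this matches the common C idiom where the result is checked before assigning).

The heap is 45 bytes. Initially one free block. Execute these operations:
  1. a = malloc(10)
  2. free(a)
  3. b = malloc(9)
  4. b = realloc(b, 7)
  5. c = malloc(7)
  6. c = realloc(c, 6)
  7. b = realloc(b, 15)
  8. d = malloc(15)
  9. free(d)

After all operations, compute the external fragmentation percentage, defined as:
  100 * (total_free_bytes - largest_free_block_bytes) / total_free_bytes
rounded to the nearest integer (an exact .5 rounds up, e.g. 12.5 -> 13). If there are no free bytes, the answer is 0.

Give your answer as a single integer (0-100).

Op 1: a = malloc(10) -> a = 0; heap: [0-9 ALLOC][10-44 FREE]
Op 2: free(a) -> (freed a); heap: [0-44 FREE]
Op 3: b = malloc(9) -> b = 0; heap: [0-8 ALLOC][9-44 FREE]
Op 4: b = realloc(b, 7) -> b = 0; heap: [0-6 ALLOC][7-44 FREE]
Op 5: c = malloc(7) -> c = 7; heap: [0-6 ALLOC][7-13 ALLOC][14-44 FREE]
Op 6: c = realloc(c, 6) -> c = 7; heap: [0-6 ALLOC][7-12 ALLOC][13-44 FREE]
Op 7: b = realloc(b, 15) -> b = 13; heap: [0-6 FREE][7-12 ALLOC][13-27 ALLOC][28-44 FREE]
Op 8: d = malloc(15) -> d = 28; heap: [0-6 FREE][7-12 ALLOC][13-27 ALLOC][28-42 ALLOC][43-44 FREE]
Op 9: free(d) -> (freed d); heap: [0-6 FREE][7-12 ALLOC][13-27 ALLOC][28-44 FREE]
Free blocks: [7 17] total_free=24 largest=17 -> 100*(24-17)/24 = 700/24 ≈ 29.167 -> rounds to 29

Answer: 29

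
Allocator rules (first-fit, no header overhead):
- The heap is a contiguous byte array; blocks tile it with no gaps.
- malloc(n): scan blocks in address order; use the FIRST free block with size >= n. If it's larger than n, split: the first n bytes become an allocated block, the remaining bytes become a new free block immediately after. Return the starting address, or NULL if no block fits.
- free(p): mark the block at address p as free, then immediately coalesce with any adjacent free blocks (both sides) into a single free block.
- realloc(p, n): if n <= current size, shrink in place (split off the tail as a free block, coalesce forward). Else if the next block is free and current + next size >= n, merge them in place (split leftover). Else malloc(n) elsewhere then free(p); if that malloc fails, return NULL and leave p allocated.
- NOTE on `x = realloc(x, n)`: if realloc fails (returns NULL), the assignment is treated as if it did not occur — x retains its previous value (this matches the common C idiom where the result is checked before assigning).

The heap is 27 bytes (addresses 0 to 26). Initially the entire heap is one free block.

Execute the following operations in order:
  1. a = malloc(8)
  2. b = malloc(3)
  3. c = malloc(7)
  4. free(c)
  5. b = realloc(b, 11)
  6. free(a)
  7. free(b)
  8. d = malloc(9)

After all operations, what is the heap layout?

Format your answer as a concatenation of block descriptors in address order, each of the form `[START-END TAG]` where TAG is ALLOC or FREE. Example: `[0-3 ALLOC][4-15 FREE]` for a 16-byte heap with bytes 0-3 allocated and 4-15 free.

Op 1: a = malloc(8) -> a = 0; heap: [0-7 ALLOC][8-26 FREE]
Op 2: b = malloc(3) -> b = 8; heap: [0-7 ALLOC][8-10 ALLOC][11-26 FREE]
Op 3: c = malloc(7) -> c = 11; heap: [0-7 ALLOC][8-10 ALLOC][11-17 ALLOC][18-26 FREE]
Op 4: free(c) -> (freed c); heap: [0-7 ALLOC][8-10 ALLOC][11-26 FREE]
Op 5: b = realloc(b, 11) -> b = 8; heap: [0-7 ALLOC][8-18 ALLOC][19-26 FREE]
Op 6: free(a) -> (freed a); heap: [0-7 FREE][8-18 ALLOC][19-26 FREE]
Op 7: free(b) -> (freed b); heap: [0-26 FREE]
Op 8: d = malloc(9) -> d = 0; heap: [0-8 ALLOC][9-26 FREE]

Answer: [0-8 ALLOC][9-26 FREE]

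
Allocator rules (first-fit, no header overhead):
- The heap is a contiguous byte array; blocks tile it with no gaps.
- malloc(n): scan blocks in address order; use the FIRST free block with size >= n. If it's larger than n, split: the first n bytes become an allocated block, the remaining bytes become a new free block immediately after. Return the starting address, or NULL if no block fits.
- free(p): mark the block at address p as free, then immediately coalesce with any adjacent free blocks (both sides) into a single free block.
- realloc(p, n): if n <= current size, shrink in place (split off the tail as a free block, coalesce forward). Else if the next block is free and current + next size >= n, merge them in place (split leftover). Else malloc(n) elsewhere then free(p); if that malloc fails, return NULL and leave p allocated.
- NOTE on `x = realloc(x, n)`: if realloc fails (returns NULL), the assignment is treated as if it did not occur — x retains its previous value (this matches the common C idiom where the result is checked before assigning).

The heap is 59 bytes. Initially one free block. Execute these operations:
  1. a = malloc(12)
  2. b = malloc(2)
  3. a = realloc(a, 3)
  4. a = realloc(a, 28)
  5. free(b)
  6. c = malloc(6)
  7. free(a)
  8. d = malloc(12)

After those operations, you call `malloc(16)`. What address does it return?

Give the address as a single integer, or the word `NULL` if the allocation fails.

Op 1: a = malloc(12) -> a = 0; heap: [0-11 ALLOC][12-58 FREE]
Op 2: b = malloc(2) -> b = 12; heap: [0-11 ALLOC][12-13 ALLOC][14-58 FREE]
Op 3: a = realloc(a, 3) -> a = 0; heap: [0-2 ALLOC][3-11 FREE][12-13 ALLOC][14-58 FREE]
Op 4: a = realloc(a, 28) -> a = 14; heap: [0-11 FREE][12-13 ALLOC][14-41 ALLOC][42-58 FREE]
Op 5: free(b) -> (freed b); heap: [0-13 FREE][14-41 ALLOC][42-58 FREE]
Op 6: c = malloc(6) -> c = 0; heap: [0-5 ALLOC][6-13 FREE][14-41 ALLOC][42-58 FREE]
Op 7: free(a) -> (freed a); heap: [0-5 ALLOC][6-58 FREE]
Op 8: d = malloc(12) -> d = 6; heap: [0-5 ALLOC][6-17 ALLOC][18-58 FREE]
malloc(16): first-fit scan over [0-5 ALLOC][6-17 ALLOC][18-58 FREE] -> 18

Answer: 18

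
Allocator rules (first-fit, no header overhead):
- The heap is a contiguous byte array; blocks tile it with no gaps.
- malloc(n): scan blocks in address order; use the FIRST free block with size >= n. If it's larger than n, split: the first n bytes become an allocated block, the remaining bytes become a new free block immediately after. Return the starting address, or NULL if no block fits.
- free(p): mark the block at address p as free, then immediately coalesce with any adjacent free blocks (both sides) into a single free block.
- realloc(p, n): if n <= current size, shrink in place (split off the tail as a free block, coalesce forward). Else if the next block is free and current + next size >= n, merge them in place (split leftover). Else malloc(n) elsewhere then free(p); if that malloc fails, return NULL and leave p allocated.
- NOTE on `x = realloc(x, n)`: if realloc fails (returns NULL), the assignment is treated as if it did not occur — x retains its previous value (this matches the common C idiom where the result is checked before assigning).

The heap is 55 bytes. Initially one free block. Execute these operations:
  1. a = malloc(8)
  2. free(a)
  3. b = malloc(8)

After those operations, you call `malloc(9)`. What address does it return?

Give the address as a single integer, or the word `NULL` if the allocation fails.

Op 1: a = malloc(8) -> a = 0; heap: [0-7 ALLOC][8-54 FREE]
Op 2: free(a) -> (freed a); heap: [0-54 FREE]
Op 3: b = malloc(8) -> b = 0; heap: [0-7 ALLOC][8-54 FREE]
malloc(9): first-fit scan over [0-7 ALLOC][8-54 FREE] -> 8

Answer: 8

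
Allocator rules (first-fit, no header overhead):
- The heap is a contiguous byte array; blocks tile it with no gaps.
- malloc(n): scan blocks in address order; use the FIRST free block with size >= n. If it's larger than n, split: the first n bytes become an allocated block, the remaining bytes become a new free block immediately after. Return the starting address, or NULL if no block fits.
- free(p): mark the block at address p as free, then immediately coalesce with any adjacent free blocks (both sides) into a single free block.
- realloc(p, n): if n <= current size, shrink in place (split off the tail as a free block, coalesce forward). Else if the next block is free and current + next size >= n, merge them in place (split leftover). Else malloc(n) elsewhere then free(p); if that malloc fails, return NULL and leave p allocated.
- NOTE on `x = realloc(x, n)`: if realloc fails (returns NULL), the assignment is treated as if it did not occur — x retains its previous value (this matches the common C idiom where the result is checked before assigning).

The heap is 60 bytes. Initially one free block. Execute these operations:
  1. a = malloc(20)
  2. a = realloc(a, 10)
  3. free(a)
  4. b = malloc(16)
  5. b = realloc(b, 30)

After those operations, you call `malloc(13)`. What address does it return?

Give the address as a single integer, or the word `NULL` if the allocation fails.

Answer: 30

Derivation:
Op 1: a = malloc(20) -> a = 0; heap: [0-19 ALLOC][20-59 FREE]
Op 2: a = realloc(a, 10) -> a = 0; heap: [0-9 ALLOC][10-59 FREE]
Op 3: free(a) -> (freed a); heap: [0-59 FREE]
Op 4: b = malloc(16) -> b = 0; heap: [0-15 ALLOC][16-59 FREE]
Op 5: b = realloc(b, 30) -> b = 0; heap: [0-29 ALLOC][30-59 FREE]
malloc(13): first-fit scan over [0-29 ALLOC][30-59 FREE] -> 30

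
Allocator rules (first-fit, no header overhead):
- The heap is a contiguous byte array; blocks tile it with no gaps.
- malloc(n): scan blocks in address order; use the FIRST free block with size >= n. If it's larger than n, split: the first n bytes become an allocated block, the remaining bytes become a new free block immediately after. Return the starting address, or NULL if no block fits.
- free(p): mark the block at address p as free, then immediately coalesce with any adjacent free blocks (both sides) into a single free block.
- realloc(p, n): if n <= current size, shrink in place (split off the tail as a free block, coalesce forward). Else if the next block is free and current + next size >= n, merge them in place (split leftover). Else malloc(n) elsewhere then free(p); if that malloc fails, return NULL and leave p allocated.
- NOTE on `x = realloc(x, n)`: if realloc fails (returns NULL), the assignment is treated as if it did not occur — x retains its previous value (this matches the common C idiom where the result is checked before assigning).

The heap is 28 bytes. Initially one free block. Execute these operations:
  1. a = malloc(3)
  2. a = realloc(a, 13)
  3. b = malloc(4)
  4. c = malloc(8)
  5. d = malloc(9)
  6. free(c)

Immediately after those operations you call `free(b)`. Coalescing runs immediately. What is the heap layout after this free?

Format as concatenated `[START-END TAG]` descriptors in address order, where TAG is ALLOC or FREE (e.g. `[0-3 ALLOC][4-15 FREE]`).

Op 1: a = malloc(3) -> a = 0; heap: [0-2 ALLOC][3-27 FREE]
Op 2: a = realloc(a, 13) -> a = 0; heap: [0-12 ALLOC][13-27 FREE]
Op 3: b = malloc(4) -> b = 13; heap: [0-12 ALLOC][13-16 ALLOC][17-27 FREE]
Op 4: c = malloc(8) -> c = 17; heap: [0-12 ALLOC][13-16 ALLOC][17-24 ALLOC][25-27 FREE]
Op 5: d = malloc(9) -> d = NULL; heap: [0-12 ALLOC][13-16 ALLOC][17-24 ALLOC][25-27 FREE]
Op 6: free(c) -> (freed c); heap: [0-12 ALLOC][13-16 ALLOC][17-27 FREE]
free(b): b = 13 -> block [13-16 ALLOC]; mark free, coalesce with adjacent free neighbors -> [0-12 ALLOC][13-27 FREE]

Answer: [0-12 ALLOC][13-27 FREE]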